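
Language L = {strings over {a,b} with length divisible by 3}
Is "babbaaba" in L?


length = 8; 8 mod 3 = 2

No, "babbaaba" is not in L


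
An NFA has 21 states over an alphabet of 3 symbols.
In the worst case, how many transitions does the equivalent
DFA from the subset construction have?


Subset construction: one DFA state per subset of NFA states = 2^21 = 2097152 states.
Each DFA state has 3 outgoing transitions: 2097152 * 3 = 6291456

6291456


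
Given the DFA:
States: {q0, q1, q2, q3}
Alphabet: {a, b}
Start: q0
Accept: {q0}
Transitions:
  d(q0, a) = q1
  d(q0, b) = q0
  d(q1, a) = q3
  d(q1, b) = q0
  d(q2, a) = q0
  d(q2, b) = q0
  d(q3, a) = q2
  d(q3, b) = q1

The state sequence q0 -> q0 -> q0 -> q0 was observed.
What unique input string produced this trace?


Trace back each transition to find the symbol:
  q0 --[b]--> q0
  q0 --[b]--> q0
  q0 --[b]--> q0

"bbb"


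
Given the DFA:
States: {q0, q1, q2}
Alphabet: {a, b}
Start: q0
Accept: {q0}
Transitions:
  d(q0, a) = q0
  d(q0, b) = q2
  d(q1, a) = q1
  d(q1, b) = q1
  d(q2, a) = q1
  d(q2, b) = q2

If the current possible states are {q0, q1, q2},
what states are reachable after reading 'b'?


Apply transition on 'b' from each current state:
  d(q0, b) = q2
  d(q1, b) = q1
  d(q2, b) = q2

{q1, q2}


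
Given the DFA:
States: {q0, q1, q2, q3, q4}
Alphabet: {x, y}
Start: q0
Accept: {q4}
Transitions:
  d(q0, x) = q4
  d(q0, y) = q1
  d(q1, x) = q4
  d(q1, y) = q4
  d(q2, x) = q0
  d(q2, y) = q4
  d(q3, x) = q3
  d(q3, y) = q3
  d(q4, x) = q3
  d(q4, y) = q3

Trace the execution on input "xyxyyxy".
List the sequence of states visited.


Input: xyxyyxy
d(q0, x) = q4
d(q4, y) = q3
d(q3, x) = q3
d(q3, y) = q3
d(q3, y) = q3
d(q3, x) = q3
d(q3, y) = q3


q0 -> q4 -> q3 -> q3 -> q3 -> q3 -> q3 -> q3


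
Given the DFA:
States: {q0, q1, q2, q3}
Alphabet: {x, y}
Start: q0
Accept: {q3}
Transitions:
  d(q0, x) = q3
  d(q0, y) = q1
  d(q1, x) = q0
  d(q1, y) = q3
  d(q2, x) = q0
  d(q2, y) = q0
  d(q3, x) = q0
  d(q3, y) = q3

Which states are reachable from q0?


BFS from q0:
  layer 0: {q0}
  layer 1: {q1, q3}

{q0, q1, q3}


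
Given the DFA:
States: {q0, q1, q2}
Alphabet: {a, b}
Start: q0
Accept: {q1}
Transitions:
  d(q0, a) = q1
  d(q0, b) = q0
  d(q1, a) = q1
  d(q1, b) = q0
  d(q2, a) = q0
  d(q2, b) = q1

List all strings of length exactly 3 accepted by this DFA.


All strings of length 3: 8 total
Accepted: 4

"aaa", "aba", "baa", "bba"


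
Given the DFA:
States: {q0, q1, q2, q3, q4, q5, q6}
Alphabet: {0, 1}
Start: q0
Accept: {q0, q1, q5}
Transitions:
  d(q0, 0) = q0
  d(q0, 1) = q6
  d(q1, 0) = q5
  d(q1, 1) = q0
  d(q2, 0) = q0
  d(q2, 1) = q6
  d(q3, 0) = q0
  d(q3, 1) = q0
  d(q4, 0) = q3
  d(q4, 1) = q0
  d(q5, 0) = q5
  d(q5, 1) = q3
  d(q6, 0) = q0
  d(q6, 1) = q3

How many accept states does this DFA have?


Accept states listed: {q0, q1, q5}
Counting: q0(1) q1(2) q5(3)

3


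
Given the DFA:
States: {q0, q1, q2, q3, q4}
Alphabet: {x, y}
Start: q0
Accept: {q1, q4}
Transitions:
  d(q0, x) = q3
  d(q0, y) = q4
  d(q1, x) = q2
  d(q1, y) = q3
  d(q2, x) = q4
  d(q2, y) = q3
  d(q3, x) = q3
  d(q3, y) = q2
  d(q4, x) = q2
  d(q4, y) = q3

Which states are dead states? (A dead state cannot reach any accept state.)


Forward reachability from each state:
  q0 -> reaches accept state q4 (live)
  q1 -> reaches accept state q1 (live)
  q2 -> reaches accept state q4 (live)
  q3 -> reaches accept state q4 (live)
  q4 -> reaches accept state q4 (live)

None (all states can reach an accept state)


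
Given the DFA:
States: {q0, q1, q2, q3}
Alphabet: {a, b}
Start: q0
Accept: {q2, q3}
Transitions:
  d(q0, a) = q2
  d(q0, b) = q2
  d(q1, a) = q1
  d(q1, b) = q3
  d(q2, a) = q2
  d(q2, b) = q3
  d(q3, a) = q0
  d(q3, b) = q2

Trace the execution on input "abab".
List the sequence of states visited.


Input: abab
d(q0, a) = q2
d(q2, b) = q3
d(q3, a) = q0
d(q0, b) = q2


q0 -> q2 -> q3 -> q0 -> q2


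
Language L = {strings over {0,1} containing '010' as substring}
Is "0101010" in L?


'010' occurs at index 0

Yes, "0101010" is in L


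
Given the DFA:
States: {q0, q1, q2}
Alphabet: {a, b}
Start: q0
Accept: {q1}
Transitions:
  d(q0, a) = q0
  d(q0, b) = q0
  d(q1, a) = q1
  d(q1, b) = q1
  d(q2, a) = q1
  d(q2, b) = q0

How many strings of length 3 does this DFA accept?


Enumerating all length-3 strings:
  "aaa" -> q0 [reject]
  "aab" -> q0 [reject]
  "aba" -> q0 [reject]
  "abb" -> q0 [reject]
  "baa" -> q0 [reject]
  "bab" -> q0 [reject]
  "bba" -> q0 [reject]
  "bbb" -> q0 [reject]

0 out of 8


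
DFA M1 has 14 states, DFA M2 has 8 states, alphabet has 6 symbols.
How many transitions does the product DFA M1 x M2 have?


Product DFA has 14 * 8 = 112 states.
Each has 6 transitions: 112 * 6 = 672

672


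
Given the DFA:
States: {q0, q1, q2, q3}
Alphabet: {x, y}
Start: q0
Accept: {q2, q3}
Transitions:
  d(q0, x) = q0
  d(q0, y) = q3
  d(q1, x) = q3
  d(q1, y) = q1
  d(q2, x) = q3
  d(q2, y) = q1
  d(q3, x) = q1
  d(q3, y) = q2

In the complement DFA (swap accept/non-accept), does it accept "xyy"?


Trace: q0 -> q0 -> q3 -> q2
Final: q2
Original accept: {q2, q3}
Complement: q2 is in original accept

No, complement rejects (original accepts)


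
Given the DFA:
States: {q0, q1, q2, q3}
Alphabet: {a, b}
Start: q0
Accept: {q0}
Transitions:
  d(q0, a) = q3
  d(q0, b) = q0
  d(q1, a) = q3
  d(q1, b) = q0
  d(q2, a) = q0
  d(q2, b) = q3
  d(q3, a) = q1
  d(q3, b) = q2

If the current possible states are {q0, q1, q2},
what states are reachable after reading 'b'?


Apply transition on 'b' from each current state:
  d(q0, b) = q0
  d(q1, b) = q0
  d(q2, b) = q3

{q0, q3}


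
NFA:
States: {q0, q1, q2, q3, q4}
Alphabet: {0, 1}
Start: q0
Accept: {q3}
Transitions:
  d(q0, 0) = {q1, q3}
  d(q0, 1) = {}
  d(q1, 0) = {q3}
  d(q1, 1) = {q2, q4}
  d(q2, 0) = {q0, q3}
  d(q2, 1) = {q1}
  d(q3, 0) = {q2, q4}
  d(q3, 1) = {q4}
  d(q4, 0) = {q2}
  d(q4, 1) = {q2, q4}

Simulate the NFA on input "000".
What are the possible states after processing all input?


Start: {q0}
  --0--> {q1, q3}
  --0--> {q2, q3, q4}
  --0--> {q0, q2, q3, q4}

{q0, q2, q3, q4}


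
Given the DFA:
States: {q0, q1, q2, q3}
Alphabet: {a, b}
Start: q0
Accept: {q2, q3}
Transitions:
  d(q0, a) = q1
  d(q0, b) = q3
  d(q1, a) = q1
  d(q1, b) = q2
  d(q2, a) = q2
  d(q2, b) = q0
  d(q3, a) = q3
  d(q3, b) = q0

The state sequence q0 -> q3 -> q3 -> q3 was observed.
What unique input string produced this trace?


Trace back each transition to find the symbol:
  q0 --[b]--> q3
  q3 --[a]--> q3
  q3 --[a]--> q3

"baa"


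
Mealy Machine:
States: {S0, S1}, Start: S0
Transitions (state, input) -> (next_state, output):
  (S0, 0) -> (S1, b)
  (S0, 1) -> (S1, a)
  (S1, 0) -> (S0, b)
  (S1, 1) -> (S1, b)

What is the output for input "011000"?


Step-by-step:
  (S0, 0) -> (S1, b)
  (S1, 1) -> (S1, b)
  (S1, 1) -> (S1, b)
  (S1, 0) -> (S0, b)
  (S0, 0) -> (S1, b)
  (S1, 0) -> (S0, b)

"bbbbbb"


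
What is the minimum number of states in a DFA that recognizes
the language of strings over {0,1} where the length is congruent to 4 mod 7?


States track (length) mod 7.
Need 7 states: one per remainder 0..6; accept = remainder 4.

7


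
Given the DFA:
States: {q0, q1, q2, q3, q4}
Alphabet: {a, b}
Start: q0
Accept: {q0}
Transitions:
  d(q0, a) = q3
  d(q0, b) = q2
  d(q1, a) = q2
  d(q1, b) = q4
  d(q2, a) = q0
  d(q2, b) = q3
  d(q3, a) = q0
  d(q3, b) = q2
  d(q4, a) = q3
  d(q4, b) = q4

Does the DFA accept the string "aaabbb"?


Trace: q0 -> q3 -> q0 -> q3 -> q2 -> q3 -> q2
Final state: q2
Accept states: {q0}

No, rejected (final state q2 is not an accept state)


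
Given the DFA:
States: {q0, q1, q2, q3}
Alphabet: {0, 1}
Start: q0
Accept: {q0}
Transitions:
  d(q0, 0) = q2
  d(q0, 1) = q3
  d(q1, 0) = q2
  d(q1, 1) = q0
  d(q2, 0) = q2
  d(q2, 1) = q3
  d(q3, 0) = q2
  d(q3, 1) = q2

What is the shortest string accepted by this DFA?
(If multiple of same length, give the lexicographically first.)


BFS by string length (lex-first path to each state shown):
  len 0: q0<-""
Found accept state at length 0.

"" (empty string)


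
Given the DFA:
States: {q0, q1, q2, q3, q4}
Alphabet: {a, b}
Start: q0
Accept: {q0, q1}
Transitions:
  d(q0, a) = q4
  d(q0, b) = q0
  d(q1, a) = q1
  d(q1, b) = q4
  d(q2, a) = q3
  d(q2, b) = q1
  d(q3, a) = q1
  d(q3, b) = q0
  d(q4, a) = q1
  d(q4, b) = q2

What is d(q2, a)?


Looking up transition d(q2, a)

q3


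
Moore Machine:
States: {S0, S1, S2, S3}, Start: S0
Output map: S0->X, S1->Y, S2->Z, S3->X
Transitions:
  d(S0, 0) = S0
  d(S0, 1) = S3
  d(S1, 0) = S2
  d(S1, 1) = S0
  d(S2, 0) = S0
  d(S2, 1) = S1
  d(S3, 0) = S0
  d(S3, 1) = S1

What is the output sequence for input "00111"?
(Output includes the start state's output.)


Start: S0 (output X)
  --0--> S0 (output X)
  --0--> S0 (output X)
  --1--> S3 (output X)
  --1--> S1 (output Y)
  --1--> S0 (output X)

"XXXXYX"


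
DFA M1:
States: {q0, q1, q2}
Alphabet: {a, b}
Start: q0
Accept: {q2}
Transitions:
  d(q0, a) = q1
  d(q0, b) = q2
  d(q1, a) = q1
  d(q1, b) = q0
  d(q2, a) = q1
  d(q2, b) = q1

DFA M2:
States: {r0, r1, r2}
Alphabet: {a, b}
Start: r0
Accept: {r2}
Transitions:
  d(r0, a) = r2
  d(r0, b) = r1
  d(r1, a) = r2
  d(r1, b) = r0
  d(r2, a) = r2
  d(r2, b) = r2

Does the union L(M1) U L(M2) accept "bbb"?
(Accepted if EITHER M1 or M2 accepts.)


M1: final=q0 accepted=False
M2: final=r1 accepted=False

No, union rejects (neither accepts)


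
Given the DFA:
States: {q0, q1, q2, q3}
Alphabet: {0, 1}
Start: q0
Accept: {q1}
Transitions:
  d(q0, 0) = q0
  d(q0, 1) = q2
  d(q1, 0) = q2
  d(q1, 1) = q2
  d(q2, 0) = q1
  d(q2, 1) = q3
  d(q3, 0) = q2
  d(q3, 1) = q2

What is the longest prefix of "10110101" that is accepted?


Run the DFA, marking each prefix where the state is accepting:
  "" -> q0 [reject]
  "1" -> q2 [reject]
  "10" -> q1 [accept]
  "101" -> q2 [reject]
  "1011" -> q3 [reject]
  "10110" -> q2 [reject]
  "101101" -> q3 [reject]
  "1011010" -> q2 [reject]
  "10110101" -> q3 [reject]

"10"


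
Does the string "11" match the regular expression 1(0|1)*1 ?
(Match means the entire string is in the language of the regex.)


|string| = 2; first = '1'; last = '1'

Yes, "11" matches 1(0|1)*1


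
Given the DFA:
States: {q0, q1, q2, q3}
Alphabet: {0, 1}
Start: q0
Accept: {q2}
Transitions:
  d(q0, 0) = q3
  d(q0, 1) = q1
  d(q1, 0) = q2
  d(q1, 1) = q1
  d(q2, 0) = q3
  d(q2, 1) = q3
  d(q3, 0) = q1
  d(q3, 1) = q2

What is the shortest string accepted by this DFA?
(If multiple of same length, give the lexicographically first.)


BFS by string length (lex-first path to each state shown):
  len 0: q0<-""
  len 1: q1<-"1", q3<-"0"
  len 2: q1<-"00", q2<-"01"
Found accept state at length 2.

"01"


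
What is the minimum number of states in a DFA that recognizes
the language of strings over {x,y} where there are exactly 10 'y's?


States: count = 0, 1, ..., 10 (that's 11 states), plus a dead state for count > 10.
Total: 11 + 1 = 12. Accept = count-10 state.

12


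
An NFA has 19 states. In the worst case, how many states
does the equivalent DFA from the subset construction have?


Subset construction: one DFA state per subset of NFA states.
2^19 = 524288

524288


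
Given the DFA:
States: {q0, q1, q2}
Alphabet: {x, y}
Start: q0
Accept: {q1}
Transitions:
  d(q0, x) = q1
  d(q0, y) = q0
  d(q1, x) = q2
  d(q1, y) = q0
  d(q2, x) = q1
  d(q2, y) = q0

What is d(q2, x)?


Looking up transition d(q2, x)

q1


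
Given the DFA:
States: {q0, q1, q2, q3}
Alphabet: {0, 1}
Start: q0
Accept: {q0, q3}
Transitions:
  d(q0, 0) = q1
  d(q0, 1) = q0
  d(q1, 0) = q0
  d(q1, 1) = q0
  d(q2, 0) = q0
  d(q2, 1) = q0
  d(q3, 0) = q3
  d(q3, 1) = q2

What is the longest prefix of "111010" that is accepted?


Run the DFA, marking each prefix where the state is accepting:
  "" -> q0 [accept]
  "1" -> q0 [accept]
  "11" -> q0 [accept]
  "111" -> q0 [accept]
  "1110" -> q1 [reject]
  "11101" -> q0 [accept]
  "111010" -> q1 [reject]

"11101"


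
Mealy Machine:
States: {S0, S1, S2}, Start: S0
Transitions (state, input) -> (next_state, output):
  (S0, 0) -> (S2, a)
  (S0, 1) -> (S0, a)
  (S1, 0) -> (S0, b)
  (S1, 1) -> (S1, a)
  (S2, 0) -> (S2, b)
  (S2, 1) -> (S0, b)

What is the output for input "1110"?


Step-by-step:
  (S0, 1) -> (S0, a)
  (S0, 1) -> (S0, a)
  (S0, 1) -> (S0, a)
  (S0, 0) -> (S2, a)

"aaaa"


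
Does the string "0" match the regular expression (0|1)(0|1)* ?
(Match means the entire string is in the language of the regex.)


|string| = 1; first = '0'; last = '0'

Yes, "0" matches (0|1)(0|1)*


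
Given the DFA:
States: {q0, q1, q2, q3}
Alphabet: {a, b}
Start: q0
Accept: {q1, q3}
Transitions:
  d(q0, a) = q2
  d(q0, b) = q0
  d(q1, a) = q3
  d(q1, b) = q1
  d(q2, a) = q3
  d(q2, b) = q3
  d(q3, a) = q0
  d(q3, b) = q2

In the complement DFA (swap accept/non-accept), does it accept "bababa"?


Trace: q0 -> q0 -> q2 -> q3 -> q0 -> q0 -> q2
Final: q2
Original accept: {q1, q3}
Complement: q2 is not in original accept

Yes, complement accepts (original rejects)


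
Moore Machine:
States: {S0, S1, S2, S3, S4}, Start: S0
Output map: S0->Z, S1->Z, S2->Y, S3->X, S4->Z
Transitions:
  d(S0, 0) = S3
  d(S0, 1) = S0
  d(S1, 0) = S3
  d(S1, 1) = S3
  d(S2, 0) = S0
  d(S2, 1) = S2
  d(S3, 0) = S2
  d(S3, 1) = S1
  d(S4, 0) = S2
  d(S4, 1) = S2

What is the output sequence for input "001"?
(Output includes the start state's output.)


Start: S0 (output Z)
  --0--> S3 (output X)
  --0--> S2 (output Y)
  --1--> S2 (output Y)

"ZXYY"


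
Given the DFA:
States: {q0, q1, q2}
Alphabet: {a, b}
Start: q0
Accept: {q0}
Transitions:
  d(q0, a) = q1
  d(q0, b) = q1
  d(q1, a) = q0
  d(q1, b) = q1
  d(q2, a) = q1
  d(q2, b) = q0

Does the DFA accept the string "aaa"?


Trace: q0 -> q1 -> q0 -> q1
Final state: q1
Accept states: {q0}

No, rejected (final state q1 is not an accept state)


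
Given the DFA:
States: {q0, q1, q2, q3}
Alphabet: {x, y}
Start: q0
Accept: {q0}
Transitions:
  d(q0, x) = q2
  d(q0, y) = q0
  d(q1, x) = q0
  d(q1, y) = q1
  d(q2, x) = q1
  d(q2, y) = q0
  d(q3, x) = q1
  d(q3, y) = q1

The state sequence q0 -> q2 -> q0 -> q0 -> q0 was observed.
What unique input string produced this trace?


Trace back each transition to find the symbol:
  q0 --[x]--> q2
  q2 --[y]--> q0
  q0 --[y]--> q0
  q0 --[y]--> q0

"xyyy"


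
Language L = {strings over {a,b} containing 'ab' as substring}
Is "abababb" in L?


'ab' occurs at index 0

Yes, "abababb" is in L


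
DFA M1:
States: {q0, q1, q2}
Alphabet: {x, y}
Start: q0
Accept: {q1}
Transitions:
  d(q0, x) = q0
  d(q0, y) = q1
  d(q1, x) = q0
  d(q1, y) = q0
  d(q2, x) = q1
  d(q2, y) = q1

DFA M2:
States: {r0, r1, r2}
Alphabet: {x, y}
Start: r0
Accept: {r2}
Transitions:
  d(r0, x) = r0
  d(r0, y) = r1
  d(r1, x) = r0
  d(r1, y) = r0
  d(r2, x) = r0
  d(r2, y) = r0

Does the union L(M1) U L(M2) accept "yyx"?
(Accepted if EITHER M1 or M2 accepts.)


M1: final=q0 accepted=False
M2: final=r0 accepted=False

No, union rejects (neither accepts)


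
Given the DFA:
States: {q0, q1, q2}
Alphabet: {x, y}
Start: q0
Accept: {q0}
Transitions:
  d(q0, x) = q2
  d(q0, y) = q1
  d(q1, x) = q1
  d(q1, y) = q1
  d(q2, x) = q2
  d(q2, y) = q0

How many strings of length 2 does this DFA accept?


Enumerating all length-2 strings:
  "xx" -> q2 [reject]
  "xy" -> q0 [accept]
  "yx" -> q1 [reject]
  "yy" -> q1 [reject]

1 out of 4


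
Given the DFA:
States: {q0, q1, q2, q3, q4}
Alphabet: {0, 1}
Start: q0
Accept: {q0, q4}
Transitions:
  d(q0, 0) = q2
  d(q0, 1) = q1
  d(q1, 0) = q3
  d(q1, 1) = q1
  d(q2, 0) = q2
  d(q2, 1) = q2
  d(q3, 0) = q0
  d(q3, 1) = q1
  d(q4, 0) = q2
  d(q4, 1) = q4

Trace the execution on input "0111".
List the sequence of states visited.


Input: 0111
d(q0, 0) = q2
d(q2, 1) = q2
d(q2, 1) = q2
d(q2, 1) = q2


q0 -> q2 -> q2 -> q2 -> q2


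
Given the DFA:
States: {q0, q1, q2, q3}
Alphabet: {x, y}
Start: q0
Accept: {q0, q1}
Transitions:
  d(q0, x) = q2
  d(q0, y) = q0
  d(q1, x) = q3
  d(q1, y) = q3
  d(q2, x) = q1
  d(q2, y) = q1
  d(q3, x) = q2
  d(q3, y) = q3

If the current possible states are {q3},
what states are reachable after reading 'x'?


Apply transition on 'x' from each current state:
  d(q3, x) = q2

{q2}


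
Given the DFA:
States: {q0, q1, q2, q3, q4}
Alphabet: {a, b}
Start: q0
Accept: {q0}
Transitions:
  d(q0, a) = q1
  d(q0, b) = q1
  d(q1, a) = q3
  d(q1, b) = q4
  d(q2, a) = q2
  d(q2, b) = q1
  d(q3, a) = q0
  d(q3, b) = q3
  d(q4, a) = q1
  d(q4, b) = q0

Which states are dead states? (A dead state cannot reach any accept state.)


Forward reachability from each state:
  q0 -> reaches accept state q0 (live)
  q1 -> reaches accept state q0 (live)
  q2 -> reaches accept state q0 (live)
  q3 -> reaches accept state q0 (live)
  q4 -> reaches accept state q0 (live)

None (all states can reach an accept state)


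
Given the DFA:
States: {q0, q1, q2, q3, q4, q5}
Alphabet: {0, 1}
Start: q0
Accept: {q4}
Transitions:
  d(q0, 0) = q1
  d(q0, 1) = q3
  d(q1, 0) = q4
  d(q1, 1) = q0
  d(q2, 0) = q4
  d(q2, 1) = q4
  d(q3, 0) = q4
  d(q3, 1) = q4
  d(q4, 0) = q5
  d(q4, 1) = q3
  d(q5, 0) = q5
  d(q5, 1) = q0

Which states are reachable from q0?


BFS from q0:
  layer 0: {q0}
  layer 1: {q1, q3}
  layer 2: {q4}
  layer 3: {q5}

{q0, q1, q3, q4, q5}


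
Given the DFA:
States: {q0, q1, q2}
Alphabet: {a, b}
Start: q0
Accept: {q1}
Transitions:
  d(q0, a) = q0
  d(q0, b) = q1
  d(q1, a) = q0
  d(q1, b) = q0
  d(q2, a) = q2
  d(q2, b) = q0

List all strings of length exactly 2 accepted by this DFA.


All strings of length 2: 4 total
Accepted: 1

"ab"


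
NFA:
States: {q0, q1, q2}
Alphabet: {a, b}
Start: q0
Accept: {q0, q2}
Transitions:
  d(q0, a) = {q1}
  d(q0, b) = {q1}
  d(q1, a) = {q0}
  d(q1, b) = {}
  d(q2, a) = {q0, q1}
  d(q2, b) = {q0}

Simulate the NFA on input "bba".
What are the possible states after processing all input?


Start: {q0}
  --b--> {q1}
  --b--> {}
  --a--> {}

{} (empty set, no valid transitions)


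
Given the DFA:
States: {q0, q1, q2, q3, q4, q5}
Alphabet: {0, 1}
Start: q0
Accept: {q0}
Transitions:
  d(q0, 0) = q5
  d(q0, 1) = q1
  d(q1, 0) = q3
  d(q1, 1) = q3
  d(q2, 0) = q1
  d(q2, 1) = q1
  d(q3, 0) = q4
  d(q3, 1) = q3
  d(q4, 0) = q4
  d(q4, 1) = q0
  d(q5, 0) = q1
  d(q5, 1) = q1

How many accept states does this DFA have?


Accept states listed: {q0}
Counting: q0(1)

1


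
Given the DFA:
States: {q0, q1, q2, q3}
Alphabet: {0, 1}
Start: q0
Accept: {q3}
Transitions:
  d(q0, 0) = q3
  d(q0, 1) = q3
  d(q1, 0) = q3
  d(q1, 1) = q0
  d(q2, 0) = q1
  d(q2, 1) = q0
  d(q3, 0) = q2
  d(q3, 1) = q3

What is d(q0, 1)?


Looking up transition d(q0, 1)

q3


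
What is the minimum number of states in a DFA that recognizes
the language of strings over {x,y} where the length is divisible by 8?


States track (length) mod 8.
Need 8 states: one per remainder 0..7; accept = remainder 0.

8


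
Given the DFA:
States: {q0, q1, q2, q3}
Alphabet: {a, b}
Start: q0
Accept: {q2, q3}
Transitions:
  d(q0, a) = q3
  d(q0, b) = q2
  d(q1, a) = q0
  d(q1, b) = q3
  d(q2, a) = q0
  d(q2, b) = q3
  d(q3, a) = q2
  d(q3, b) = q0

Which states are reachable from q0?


BFS from q0:
  layer 0: {q0}
  layer 1: {q2, q3}

{q0, q2, q3}


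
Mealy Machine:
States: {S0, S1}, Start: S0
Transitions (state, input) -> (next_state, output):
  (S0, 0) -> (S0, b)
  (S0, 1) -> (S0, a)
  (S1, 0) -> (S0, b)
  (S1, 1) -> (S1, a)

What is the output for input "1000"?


Step-by-step:
  (S0, 1) -> (S0, a)
  (S0, 0) -> (S0, b)
  (S0, 0) -> (S0, b)
  (S0, 0) -> (S0, b)

"abbb"


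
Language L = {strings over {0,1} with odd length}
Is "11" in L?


length = 2; 2 mod 2 = 0

No, "11" is not in L


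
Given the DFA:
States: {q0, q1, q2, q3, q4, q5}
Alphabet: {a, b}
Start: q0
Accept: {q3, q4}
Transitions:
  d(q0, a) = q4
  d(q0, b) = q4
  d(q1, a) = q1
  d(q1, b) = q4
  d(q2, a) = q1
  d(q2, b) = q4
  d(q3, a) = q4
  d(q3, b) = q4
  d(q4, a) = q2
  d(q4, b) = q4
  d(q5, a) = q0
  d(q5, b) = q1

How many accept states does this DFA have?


Accept states listed: {q3, q4}
Counting: q3(1) q4(2)

2


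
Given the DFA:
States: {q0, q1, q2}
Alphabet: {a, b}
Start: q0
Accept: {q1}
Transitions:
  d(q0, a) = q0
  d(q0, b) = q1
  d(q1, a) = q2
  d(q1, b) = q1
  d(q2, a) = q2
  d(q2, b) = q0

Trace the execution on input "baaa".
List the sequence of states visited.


Input: baaa
d(q0, b) = q1
d(q1, a) = q2
d(q2, a) = q2
d(q2, a) = q2


q0 -> q1 -> q2 -> q2 -> q2


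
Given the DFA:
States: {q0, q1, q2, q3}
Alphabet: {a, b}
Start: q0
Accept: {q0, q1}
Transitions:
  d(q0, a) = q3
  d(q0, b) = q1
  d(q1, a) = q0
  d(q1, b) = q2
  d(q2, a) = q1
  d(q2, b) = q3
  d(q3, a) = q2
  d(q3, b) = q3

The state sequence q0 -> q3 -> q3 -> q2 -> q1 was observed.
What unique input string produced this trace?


Trace back each transition to find the symbol:
  q0 --[a]--> q3
  q3 --[b]--> q3
  q3 --[a]--> q2
  q2 --[a]--> q1

"abaa"


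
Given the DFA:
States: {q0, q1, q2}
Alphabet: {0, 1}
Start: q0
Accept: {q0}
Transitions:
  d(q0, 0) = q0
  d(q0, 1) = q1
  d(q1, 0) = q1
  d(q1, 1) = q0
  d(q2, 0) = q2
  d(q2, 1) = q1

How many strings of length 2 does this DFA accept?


Enumerating all length-2 strings:
  "00" -> q0 [accept]
  "01" -> q1 [reject]
  "10" -> q1 [reject]
  "11" -> q0 [accept]

2 out of 4


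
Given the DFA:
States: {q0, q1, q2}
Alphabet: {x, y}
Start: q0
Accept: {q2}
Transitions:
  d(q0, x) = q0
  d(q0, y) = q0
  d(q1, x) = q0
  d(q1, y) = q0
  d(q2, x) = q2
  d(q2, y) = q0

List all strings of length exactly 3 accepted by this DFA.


All strings of length 3: 8 total
Accepted: 0

None


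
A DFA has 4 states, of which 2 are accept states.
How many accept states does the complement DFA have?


Complement swaps accept and non-accept states.
4 - 2 = 2

2


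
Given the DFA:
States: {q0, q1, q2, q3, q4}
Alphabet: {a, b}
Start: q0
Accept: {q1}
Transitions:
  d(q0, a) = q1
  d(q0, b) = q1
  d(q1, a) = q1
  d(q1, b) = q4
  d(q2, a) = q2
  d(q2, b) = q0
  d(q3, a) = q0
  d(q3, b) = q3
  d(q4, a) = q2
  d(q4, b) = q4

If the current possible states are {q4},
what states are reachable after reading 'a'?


Apply transition on 'a' from each current state:
  d(q4, a) = q2

{q2}


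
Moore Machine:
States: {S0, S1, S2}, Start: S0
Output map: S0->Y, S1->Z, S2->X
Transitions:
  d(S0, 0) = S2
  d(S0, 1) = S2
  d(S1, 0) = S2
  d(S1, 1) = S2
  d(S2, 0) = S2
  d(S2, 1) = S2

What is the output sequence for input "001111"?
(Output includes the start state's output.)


Start: S0 (output Y)
  --0--> S2 (output X)
  --0--> S2 (output X)
  --1--> S2 (output X)
  --1--> S2 (output X)
  --1--> S2 (output X)
  --1--> S2 (output X)

"YXXXXXX"


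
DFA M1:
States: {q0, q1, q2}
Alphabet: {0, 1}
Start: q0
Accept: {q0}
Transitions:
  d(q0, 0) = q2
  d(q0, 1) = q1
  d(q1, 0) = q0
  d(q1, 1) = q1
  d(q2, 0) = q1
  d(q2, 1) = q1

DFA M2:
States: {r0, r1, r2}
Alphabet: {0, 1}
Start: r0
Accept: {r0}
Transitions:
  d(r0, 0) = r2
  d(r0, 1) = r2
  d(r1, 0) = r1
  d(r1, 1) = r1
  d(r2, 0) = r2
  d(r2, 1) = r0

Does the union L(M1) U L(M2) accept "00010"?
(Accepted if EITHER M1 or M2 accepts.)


M1: final=q0 accepted=True
M2: final=r2 accepted=False

Yes, union accepts


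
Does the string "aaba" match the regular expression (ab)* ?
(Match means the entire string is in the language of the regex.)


|string| = 4; first = 'a'; last = 'a'

No, "aaba" does not match (ab)*


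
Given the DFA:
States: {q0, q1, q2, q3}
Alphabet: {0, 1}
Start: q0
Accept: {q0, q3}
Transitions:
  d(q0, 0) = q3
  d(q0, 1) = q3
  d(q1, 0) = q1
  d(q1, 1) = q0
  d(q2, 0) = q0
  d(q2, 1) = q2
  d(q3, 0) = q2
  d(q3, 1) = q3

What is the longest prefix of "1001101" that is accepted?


Run the DFA, marking each prefix where the state is accepting:
  "" -> q0 [accept]
  "1" -> q3 [accept]
  "10" -> q2 [reject]
  "100" -> q0 [accept]
  "1001" -> q3 [accept]
  "10011" -> q3 [accept]
  "100110" -> q2 [reject]
  "1001101" -> q2 [reject]

"10011"


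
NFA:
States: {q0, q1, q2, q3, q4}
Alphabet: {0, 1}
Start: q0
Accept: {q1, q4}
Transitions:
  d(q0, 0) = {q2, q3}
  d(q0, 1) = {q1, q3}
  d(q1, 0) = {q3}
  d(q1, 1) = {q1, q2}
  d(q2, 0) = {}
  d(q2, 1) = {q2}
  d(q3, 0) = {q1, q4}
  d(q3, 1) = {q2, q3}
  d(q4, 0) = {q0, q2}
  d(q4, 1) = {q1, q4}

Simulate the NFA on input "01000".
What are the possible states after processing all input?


Start: {q0}
  --0--> {q2, q3}
  --1--> {q2, q3}
  --0--> {q1, q4}
  --0--> {q0, q2, q3}
  --0--> {q1, q2, q3, q4}

{q1, q2, q3, q4}


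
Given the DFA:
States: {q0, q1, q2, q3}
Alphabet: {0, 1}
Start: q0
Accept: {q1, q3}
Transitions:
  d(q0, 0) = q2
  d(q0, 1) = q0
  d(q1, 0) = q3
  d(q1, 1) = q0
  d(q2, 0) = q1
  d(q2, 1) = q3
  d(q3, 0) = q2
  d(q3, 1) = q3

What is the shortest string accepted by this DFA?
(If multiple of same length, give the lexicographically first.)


BFS by string length (lex-first path to each state shown):
  len 0: q0<-""
  len 1: q0<-"1", q2<-"0"
  len 2: q0<-"11", q1<-"00", q2<-"10", q3<-"01"
Found accept state at length 2.

"00"


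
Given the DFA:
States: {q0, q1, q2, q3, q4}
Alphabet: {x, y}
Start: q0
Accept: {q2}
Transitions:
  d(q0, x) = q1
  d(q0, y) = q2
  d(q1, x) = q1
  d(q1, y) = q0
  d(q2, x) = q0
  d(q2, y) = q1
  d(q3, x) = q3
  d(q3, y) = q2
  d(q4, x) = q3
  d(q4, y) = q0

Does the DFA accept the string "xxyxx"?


Trace: q0 -> q1 -> q1 -> q0 -> q1 -> q1
Final state: q1
Accept states: {q2}

No, rejected (final state q1 is not an accept state)


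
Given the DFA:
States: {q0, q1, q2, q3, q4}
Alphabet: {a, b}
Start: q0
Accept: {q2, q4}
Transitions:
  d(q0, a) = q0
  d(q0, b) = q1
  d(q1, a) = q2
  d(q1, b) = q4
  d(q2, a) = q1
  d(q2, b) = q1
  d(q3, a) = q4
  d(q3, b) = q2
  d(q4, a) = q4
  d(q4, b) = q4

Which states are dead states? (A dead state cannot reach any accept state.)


Forward reachability from each state:
  q0 -> reaches accept state q2 (live)
  q1 -> reaches accept state q2 (live)
  q2 -> reaches accept state q2 (live)
  q3 -> reaches accept state q2 (live)
  q4 -> reaches accept state q4 (live)

None (all states can reach an accept state)


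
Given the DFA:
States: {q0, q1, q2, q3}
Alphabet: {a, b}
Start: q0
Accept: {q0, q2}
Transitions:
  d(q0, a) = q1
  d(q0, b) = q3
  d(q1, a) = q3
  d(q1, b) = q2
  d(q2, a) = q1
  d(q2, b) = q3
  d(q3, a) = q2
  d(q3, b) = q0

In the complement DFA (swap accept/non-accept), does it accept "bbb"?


Trace: q0 -> q3 -> q0 -> q3
Final: q3
Original accept: {q0, q2}
Complement: q3 is not in original accept

Yes, complement accepts (original rejects)


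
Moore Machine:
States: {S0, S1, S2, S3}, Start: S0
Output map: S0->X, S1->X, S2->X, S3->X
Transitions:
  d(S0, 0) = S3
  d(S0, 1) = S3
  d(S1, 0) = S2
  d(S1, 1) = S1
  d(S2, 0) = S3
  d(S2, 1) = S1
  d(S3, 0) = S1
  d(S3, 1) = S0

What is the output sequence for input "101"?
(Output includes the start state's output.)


Start: S0 (output X)
  --1--> S3 (output X)
  --0--> S1 (output X)
  --1--> S1 (output X)

"XXXX"


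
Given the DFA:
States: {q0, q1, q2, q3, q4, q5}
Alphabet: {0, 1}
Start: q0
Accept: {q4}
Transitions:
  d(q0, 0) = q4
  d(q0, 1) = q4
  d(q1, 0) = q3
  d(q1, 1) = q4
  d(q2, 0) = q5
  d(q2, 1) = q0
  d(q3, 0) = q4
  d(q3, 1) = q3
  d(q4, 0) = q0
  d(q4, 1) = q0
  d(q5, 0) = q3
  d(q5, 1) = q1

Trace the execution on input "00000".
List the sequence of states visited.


Input: 00000
d(q0, 0) = q4
d(q4, 0) = q0
d(q0, 0) = q4
d(q4, 0) = q0
d(q0, 0) = q4


q0 -> q4 -> q0 -> q4 -> q0 -> q4


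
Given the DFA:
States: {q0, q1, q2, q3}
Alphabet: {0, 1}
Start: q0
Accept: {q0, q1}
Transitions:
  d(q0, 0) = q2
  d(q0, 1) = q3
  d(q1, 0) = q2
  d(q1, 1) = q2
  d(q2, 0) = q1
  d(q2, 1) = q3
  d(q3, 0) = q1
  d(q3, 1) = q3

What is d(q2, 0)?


Looking up transition d(q2, 0)

q1


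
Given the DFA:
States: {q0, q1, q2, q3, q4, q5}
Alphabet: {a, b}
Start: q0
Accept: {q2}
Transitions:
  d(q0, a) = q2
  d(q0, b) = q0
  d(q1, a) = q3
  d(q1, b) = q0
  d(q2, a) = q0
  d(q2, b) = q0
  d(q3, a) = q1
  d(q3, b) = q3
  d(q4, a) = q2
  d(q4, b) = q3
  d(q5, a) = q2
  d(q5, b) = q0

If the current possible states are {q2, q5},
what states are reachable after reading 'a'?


Apply transition on 'a' from each current state:
  d(q2, a) = q0
  d(q5, a) = q2

{q0, q2}


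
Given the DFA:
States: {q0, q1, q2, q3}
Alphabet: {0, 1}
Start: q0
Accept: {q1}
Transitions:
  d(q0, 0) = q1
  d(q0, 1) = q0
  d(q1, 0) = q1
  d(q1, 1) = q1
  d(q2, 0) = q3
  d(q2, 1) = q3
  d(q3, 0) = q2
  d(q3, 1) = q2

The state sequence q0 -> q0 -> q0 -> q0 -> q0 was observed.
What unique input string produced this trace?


Trace back each transition to find the symbol:
  q0 --[1]--> q0
  q0 --[1]--> q0
  q0 --[1]--> q0
  q0 --[1]--> q0

"1111"


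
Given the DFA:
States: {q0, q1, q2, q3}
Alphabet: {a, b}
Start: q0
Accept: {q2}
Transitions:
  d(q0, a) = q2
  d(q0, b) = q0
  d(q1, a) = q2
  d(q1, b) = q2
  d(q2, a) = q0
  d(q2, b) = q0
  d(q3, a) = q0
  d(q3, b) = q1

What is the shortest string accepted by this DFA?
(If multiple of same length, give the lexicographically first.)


BFS by string length (lex-first path to each state shown):
  len 0: q0<-""
  len 1: q0<-"b", q2<-"a"
Found accept state at length 1.

"a"


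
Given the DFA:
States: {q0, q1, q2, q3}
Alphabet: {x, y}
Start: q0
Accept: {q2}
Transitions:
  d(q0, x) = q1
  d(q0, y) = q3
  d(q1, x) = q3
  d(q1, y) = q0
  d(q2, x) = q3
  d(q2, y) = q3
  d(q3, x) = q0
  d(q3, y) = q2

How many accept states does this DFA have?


Accept states listed: {q2}
Counting: q2(1)

1


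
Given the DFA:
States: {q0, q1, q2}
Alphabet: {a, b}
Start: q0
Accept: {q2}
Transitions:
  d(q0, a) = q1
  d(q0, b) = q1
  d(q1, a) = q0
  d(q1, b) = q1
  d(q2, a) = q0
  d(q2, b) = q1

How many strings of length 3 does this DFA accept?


Enumerating all length-3 strings:
  "aaa" -> q1 [reject]
  "aab" -> q1 [reject]
  "aba" -> q0 [reject]
  "abb" -> q1 [reject]
  "baa" -> q1 [reject]
  "bab" -> q1 [reject]
  "bba" -> q0 [reject]
  "bbb" -> q1 [reject]

0 out of 8


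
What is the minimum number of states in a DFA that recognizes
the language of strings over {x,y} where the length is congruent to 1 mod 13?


States track (length) mod 13.
Need 13 states: one per remainder 0..12; accept = remainder 1.

13


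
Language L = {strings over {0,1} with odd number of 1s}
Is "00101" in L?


count('1') = 2; 2 mod 2 = 0

No, "00101" is not in L


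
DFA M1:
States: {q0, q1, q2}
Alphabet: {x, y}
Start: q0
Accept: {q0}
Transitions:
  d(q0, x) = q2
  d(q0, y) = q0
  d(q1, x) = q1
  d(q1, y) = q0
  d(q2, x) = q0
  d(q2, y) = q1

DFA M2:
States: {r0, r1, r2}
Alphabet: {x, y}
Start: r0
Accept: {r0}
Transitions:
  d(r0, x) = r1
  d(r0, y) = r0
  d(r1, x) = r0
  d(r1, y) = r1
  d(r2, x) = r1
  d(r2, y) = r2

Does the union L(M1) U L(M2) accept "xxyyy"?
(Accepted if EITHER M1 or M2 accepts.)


M1: final=q0 accepted=True
M2: final=r0 accepted=True

Yes, union accepts


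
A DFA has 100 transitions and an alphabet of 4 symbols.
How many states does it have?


Each state has exactly one transition per symbol.
states = transitions / |alphabet| = 100 / 4 = 25

25


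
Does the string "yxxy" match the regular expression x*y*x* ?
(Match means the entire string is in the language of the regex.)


|string| = 4; first = 'y'; last = 'y'

No, "yxxy" does not match x*y*x*


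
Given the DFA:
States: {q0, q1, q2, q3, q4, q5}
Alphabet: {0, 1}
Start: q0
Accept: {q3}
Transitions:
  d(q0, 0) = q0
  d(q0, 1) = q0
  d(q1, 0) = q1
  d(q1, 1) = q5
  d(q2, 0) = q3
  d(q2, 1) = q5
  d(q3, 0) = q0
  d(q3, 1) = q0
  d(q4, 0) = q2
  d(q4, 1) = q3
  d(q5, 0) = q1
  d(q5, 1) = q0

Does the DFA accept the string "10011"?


Trace: q0 -> q0 -> q0 -> q0 -> q0 -> q0
Final state: q0
Accept states: {q3}

No, rejected (final state q0 is not an accept state)


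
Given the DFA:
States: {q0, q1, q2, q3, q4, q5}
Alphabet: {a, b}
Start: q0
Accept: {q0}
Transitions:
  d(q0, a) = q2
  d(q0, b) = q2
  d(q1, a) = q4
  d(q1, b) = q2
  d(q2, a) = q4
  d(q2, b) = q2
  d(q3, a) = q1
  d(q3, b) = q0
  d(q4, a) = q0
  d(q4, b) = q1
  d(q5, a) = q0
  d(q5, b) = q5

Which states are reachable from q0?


BFS from q0:
  layer 0: {q0}
  layer 1: {q2}
  layer 2: {q4}
  layer 3: {q1}

{q0, q1, q2, q4}


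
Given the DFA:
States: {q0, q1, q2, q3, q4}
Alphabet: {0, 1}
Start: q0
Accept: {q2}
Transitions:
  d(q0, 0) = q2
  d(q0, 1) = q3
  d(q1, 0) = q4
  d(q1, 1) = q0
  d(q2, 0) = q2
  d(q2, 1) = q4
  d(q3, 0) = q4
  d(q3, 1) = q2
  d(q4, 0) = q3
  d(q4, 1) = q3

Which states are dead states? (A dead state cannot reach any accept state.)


Forward reachability from each state:
  q0 -> reaches accept state q2 (live)
  q1 -> reaches accept state q2 (live)
  q2 -> reaches accept state q2 (live)
  q3 -> reaches accept state q2 (live)
  q4 -> reaches accept state q2 (live)

None (all states can reach an accept state)


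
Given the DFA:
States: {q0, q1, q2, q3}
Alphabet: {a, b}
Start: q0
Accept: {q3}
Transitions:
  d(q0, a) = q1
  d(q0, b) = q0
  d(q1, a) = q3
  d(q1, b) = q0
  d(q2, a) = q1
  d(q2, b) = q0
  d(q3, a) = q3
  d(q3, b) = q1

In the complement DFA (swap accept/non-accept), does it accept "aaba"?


Trace: q0 -> q1 -> q3 -> q1 -> q3
Final: q3
Original accept: {q3}
Complement: q3 is in original accept

No, complement rejects (original accepts)


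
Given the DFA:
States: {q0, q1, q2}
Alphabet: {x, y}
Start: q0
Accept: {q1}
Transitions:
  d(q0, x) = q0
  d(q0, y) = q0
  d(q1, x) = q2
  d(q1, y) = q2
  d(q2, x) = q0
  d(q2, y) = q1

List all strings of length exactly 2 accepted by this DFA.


All strings of length 2: 4 total
Accepted: 0

None


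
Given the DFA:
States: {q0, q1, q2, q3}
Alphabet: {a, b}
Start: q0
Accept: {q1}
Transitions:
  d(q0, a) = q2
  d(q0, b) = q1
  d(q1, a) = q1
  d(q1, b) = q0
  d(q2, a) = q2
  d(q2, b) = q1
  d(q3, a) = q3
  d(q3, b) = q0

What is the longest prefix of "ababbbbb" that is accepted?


Run the DFA, marking each prefix where the state is accepting:
  "" -> q0 [reject]
  "a" -> q2 [reject]
  "ab" -> q1 [accept]
  "aba" -> q1 [accept]
  "abab" -> q0 [reject]
  "ababb" -> q1 [accept]
  "ababbb" -> q0 [reject]
  "ababbbb" -> q1 [accept]
  "ababbbbb" -> q0 [reject]

"ababbbb"


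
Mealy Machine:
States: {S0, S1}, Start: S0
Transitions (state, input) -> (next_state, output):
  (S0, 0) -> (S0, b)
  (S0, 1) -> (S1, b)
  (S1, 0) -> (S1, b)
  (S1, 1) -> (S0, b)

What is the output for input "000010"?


Step-by-step:
  (S0, 0) -> (S0, b)
  (S0, 0) -> (S0, b)
  (S0, 0) -> (S0, b)
  (S0, 0) -> (S0, b)
  (S0, 1) -> (S1, b)
  (S1, 0) -> (S1, b)

"bbbbbb"


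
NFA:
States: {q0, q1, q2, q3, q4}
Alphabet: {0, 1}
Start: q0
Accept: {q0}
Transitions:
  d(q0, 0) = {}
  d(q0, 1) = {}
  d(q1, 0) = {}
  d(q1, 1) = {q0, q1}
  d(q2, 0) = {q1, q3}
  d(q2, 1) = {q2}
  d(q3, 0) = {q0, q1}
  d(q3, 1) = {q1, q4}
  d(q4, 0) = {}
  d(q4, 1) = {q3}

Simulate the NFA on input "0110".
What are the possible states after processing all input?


Start: {q0}
  --0--> {}
  --1--> {}
  --1--> {}
  --0--> {}

{} (empty set, no valid transitions)


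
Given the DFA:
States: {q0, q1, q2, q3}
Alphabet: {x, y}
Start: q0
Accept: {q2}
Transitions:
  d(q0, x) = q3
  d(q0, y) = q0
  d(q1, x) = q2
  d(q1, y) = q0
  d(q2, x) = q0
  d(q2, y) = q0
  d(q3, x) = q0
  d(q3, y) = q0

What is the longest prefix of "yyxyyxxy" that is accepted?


Run the DFA, marking each prefix where the state is accepting:
  "" -> q0 [reject]
  "y" -> q0 [reject]
  "yy" -> q0 [reject]
  "yyx" -> q3 [reject]
  "yyxy" -> q0 [reject]
  "yyxyy" -> q0 [reject]
  "yyxyyx" -> q3 [reject]
  "yyxyyxx" -> q0 [reject]
  "yyxyyxxy" -> q0 [reject]

No prefix is accepted


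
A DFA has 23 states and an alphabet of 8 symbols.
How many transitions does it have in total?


Each state has exactly one transition per symbol.
23 * 8 = 184

184


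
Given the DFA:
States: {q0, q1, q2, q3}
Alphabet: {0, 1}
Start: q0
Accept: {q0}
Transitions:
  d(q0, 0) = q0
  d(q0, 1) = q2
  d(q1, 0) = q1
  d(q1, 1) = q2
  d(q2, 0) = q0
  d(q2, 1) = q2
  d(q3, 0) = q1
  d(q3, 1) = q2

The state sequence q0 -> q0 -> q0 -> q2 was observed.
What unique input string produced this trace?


Trace back each transition to find the symbol:
  q0 --[0]--> q0
  q0 --[0]--> q0
  q0 --[1]--> q2

"001"


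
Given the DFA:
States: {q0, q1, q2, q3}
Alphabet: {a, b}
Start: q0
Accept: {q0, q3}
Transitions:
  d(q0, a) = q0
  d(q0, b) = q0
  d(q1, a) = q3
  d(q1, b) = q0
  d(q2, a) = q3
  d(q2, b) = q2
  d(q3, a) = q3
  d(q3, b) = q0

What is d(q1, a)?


Looking up transition d(q1, a)

q3


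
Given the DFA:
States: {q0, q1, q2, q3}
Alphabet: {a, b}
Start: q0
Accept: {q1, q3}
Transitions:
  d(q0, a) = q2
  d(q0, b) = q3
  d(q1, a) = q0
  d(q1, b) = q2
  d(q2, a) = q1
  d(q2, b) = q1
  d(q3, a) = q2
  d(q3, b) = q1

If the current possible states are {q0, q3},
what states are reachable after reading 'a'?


Apply transition on 'a' from each current state:
  d(q0, a) = q2
  d(q3, a) = q2

{q2}


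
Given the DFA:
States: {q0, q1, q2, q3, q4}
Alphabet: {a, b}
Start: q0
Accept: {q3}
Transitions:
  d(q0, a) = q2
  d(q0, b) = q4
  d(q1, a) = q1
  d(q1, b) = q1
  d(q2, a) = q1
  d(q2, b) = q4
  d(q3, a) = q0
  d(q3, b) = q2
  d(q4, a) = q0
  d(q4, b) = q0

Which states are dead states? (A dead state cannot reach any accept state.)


Forward reachability from each state:
  q0 -> reaches {q0, q1, q2, q4}, no accept state (dead)
  q1 -> reaches {q1}, no accept state (dead)
  q2 -> reaches {q0, q1, q2, q4}, no accept state (dead)
  q3 -> reaches accept state q3 (live)
  q4 -> reaches {q0, q1, q2, q4}, no accept state (dead)

{q0, q1, q2, q4}


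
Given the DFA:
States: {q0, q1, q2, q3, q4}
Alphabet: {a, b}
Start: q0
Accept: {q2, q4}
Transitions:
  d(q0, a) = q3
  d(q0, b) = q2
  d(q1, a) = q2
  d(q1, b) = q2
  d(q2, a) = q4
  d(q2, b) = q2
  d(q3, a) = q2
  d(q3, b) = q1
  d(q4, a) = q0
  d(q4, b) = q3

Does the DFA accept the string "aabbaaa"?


Trace: q0 -> q3 -> q2 -> q2 -> q2 -> q4 -> q0 -> q3
Final state: q3
Accept states: {q2, q4}

No, rejected (final state q3 is not an accept state)


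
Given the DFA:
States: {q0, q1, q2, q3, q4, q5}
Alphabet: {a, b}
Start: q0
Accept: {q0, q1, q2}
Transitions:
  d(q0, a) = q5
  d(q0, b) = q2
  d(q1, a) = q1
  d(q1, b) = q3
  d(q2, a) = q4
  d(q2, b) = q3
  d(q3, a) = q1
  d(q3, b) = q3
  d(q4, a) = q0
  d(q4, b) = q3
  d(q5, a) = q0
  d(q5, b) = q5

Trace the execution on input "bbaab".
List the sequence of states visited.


Input: bbaab
d(q0, b) = q2
d(q2, b) = q3
d(q3, a) = q1
d(q1, a) = q1
d(q1, b) = q3


q0 -> q2 -> q3 -> q1 -> q1 -> q3


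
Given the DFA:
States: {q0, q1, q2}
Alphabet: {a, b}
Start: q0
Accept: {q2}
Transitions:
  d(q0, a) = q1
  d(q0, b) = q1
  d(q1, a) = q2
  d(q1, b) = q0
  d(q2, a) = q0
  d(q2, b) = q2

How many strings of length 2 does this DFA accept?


Enumerating all length-2 strings:
  "aa" -> q2 [accept]
  "ab" -> q0 [reject]
  "ba" -> q2 [accept]
  "bb" -> q0 [reject]

2 out of 4


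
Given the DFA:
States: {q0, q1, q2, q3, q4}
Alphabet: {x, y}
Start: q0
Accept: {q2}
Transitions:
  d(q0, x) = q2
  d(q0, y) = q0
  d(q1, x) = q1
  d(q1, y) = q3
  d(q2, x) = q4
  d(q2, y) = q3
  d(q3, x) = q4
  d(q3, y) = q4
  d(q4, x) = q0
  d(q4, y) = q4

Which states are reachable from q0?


BFS from q0:
  layer 0: {q0}
  layer 1: {q2}
  layer 2: {q3, q4}

{q0, q2, q3, q4}


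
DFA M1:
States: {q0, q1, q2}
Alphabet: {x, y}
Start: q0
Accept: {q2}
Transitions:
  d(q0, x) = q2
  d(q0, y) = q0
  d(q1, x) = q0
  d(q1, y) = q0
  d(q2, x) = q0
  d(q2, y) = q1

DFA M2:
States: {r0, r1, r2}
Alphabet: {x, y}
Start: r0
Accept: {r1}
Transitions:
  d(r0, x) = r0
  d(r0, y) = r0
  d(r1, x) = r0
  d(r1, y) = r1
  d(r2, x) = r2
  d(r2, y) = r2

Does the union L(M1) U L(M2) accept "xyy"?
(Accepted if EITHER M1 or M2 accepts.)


M1: final=q0 accepted=False
M2: final=r0 accepted=False

No, union rejects (neither accepts)


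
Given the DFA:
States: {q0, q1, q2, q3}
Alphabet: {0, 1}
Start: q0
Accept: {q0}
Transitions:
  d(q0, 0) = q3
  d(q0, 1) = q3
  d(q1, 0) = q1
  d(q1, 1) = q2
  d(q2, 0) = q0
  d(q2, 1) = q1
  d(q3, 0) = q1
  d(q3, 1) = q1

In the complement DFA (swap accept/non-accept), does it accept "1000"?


Trace: q0 -> q3 -> q1 -> q1 -> q1
Final: q1
Original accept: {q0}
Complement: q1 is not in original accept

Yes, complement accepts (original rejects)
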